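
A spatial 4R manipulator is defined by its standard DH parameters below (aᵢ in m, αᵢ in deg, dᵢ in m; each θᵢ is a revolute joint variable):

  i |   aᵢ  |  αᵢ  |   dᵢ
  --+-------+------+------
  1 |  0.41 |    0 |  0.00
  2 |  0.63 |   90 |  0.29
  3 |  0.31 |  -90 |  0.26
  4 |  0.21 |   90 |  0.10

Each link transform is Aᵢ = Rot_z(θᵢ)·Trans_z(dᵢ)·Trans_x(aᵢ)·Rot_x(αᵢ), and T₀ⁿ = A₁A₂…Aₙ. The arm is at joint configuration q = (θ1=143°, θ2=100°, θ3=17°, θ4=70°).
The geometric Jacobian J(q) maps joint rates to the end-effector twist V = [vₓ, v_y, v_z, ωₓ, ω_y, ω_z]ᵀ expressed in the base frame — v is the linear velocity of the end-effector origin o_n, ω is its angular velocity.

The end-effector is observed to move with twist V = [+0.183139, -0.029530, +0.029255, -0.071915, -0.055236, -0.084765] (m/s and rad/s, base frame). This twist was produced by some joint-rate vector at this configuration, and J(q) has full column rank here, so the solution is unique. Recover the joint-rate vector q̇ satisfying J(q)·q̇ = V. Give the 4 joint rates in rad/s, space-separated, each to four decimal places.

o_n = [-0.8218, -0.5854, 0.4973]
J₁: ẑ×o_n = [0.5854, -0.8218, 0.0000], ω = ẑ
J2: z=[0.0000, 0.0000, 1.0000] o=[-0.3274, 0.2467, 0.0000] → [0.8322, -0.4943, 0.0000, 0.0000, 0.0000, 1.0000]
J3: z=[-0.8910, 0.4540, 0.0000] o=[-0.6135, -0.3146, 0.2900] → [0.0941, 0.1847, 0.3359, -0.8910, 0.4540, 0.0000]
J4: z=[0.1327, 0.2605, 0.9563] o=[-0.9797, -0.4607, 0.3806] → [0.1497, 0.1355, -0.0577, 0.1327, 0.2605, 0.9563]
q̇ = J⁺·V = [-0.2800, 0.4630, 0.0390, -0.2800]

-0.2800 0.4630 0.0390 -0.2800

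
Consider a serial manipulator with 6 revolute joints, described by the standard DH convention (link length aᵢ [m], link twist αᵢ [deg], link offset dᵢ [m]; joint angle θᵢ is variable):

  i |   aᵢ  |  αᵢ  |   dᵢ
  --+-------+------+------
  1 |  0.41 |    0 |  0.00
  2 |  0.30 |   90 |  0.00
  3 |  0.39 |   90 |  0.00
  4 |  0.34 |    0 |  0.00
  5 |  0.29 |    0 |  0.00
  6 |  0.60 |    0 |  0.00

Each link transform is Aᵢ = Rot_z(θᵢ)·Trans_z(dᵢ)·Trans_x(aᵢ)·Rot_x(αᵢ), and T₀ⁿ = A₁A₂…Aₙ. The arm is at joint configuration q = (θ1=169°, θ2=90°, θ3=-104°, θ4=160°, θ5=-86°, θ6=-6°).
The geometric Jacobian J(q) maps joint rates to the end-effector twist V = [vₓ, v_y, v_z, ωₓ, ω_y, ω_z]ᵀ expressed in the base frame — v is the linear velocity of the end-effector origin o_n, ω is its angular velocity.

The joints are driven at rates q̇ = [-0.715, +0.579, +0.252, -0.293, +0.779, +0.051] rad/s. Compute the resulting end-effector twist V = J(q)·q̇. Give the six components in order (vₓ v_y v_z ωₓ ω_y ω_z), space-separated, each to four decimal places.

-0.2318 0.2834 0.3654 -0.1479 0.5596 -0.0061

o_n = [-1.3763, 0.0544, -0.3641]
J₁: ẑ×o_n = [-0.0544, -1.3763, 0.0000], ω = ẑ
J2: z=[0.0000, 0.0000, 1.0000] o=[-0.4025, 0.0782, 0.0000] → [0.0239, -0.9738, 0.0000, 0.0000, 0.0000, 1.0000]
J3: z=[-0.9816, 0.1908, 0.0000] o=[-0.4597, -0.2163, 0.0000] → [-0.0695, -0.3574, -0.0908, -0.9816, 0.1908, 0.0000]
J4: z=[0.1851, 0.9525, 0.2419] o=[-0.4417, -0.1236, -0.3784] → [-0.0294, -0.2288, 0.9231, 0.1851, 0.9525, 0.2419]
J5: z=[0.1851, 0.9525, 0.2419] o=[-0.5706, -0.1773, -0.0684] → [-0.3376, -0.1402, 0.8103, 0.1851, 0.9525, 0.2419]
J6: z=[0.1851, 0.9525, 0.2419] o=[-0.8406, -0.1052, -0.1460] → [-0.2463, -0.0892, 0.5398, 0.1851, 0.9525, 0.2419]
V = J·q̇ = [-0.2318, 0.2834, 0.3654, -0.1479, 0.5596, -0.0061]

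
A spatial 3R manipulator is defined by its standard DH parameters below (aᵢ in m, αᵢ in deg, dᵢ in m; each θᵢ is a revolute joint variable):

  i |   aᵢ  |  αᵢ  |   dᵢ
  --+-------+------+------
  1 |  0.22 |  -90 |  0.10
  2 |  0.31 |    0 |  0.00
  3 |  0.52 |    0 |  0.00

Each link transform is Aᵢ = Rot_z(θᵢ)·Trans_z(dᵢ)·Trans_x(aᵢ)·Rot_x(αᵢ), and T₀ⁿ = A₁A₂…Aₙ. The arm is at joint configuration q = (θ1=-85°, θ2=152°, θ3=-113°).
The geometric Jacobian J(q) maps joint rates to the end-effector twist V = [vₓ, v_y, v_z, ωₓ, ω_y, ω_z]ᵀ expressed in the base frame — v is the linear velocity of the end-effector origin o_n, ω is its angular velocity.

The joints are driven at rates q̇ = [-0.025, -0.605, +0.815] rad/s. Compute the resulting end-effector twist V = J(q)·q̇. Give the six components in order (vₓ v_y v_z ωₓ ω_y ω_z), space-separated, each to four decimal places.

-0.0070 -0.0200 -0.2505 0.2092 0.0183 -0.0250

o_n = [0.0305, -0.3491, -0.3728]
J₁: ẑ×o_n = [0.3491, 0.0305, -0.0000], ω = ẑ
J2: z=[0.9962, 0.0872, 0.0000] o=[0.0192, -0.2192, 0.1000] → [-0.0412, 0.4710, -0.1304, 0.9962, 0.0872, 0.0000]
J3: z=[0.9962, 0.0872, 0.0000] o=[-0.0047, 0.0535, -0.0455] → [-0.0285, 0.3260, -0.4041, 0.9962, 0.0872, 0.0000]
V = J·q̇ = [-0.0070, -0.0200, -0.2505, 0.2092, 0.0183, -0.0250]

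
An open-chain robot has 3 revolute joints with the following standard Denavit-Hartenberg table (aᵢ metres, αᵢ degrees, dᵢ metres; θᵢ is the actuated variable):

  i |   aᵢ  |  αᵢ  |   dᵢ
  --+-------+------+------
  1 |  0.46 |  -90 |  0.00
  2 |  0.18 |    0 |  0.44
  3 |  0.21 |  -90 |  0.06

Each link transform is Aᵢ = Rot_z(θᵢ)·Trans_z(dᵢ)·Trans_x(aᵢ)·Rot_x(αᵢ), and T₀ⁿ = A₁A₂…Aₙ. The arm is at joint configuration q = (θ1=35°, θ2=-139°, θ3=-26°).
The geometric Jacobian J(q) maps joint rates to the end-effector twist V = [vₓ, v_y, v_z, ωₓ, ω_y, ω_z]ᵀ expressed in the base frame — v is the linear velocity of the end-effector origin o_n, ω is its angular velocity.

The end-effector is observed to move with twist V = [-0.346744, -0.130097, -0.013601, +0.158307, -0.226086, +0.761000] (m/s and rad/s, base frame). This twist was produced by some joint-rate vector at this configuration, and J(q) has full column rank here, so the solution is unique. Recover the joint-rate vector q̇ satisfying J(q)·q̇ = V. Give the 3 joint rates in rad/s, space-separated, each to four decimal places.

o_n = [-0.1874, 0.4792, 0.1724]
J₁: ẑ×o_n = [-0.4792, -0.1874, 0.0000], ω = ẑ
J2: z=[-0.5736, 0.8192, 0.0000] o=[0.3768, 0.2638, 0.0000] → [0.1413, 0.0989, 0.3387, -0.5736, 0.8192, 0.0000]
J3: z=[-0.5736, 0.8192, 0.0000] o=[0.0132, 0.5464, 0.1181] → [0.0445, 0.0312, 0.2028, -0.5736, 0.8192, 0.0000]
q̇ = J⁺·V = [0.7610, 0.3120, -0.5880]

0.7610 0.3120 -0.5880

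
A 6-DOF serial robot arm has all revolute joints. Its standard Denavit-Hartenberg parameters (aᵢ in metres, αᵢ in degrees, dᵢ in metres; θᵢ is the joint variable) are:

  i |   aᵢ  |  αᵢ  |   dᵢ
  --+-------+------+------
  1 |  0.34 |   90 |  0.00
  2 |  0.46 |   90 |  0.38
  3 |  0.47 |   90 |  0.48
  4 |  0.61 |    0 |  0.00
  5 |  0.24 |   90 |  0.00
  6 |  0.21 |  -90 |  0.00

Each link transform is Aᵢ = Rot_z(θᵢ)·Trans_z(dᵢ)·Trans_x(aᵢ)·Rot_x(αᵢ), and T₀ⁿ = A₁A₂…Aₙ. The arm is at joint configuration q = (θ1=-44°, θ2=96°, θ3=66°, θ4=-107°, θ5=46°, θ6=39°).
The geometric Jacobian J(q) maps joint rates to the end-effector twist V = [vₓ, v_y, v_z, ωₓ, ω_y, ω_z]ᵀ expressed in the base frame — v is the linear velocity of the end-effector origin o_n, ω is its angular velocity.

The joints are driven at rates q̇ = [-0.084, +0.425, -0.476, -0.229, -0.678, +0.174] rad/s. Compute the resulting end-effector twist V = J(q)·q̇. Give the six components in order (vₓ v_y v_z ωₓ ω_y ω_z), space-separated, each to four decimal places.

0.0658 0.7762 -0.2164 -0.7888 -0.1486 -1.0282

o_n = [-0.6760, -0.4194, 0.7269]
J₁: ẑ×o_n = [0.4194, -0.6760, 0.0000], ω = ẑ
J2: z=[-0.6947, -0.7193, 0.0000] o=[0.2446, -0.2362, 0.0000] → [-0.5229, 0.5050, -0.5349, -0.6947, -0.7193, 0.0000]
J3: z=[0.7154, -0.6909, 0.1045] o=[-0.0540, -0.4761, 0.4575] → [-0.1921, -0.2578, -0.3891, 0.7154, -0.6909, 0.1045]
J4: z=[0.2139, 0.3589, 0.9085] o=[-0.0232, -1.1027, 0.6978] → [-0.6104, -0.5993, 0.3804, 0.2139, 0.3589, 0.9085]
J5: z=[0.2139, 0.3589, 0.9085] o=[-0.3219, -0.5878, 0.5647] → [-0.0947, -0.3564, 0.1631, 0.2139, 0.3589, 0.9085]
J6: z=[0.2350, 0.8839, -0.4045] o=[-0.5495, -0.5158, 0.5898] → [0.1602, 0.0189, 0.1344, 0.2350, 0.8839, -0.4045]
V = J·q̇ = [0.0658, 0.7762, -0.2164, -0.7888, -0.1486, -1.0282]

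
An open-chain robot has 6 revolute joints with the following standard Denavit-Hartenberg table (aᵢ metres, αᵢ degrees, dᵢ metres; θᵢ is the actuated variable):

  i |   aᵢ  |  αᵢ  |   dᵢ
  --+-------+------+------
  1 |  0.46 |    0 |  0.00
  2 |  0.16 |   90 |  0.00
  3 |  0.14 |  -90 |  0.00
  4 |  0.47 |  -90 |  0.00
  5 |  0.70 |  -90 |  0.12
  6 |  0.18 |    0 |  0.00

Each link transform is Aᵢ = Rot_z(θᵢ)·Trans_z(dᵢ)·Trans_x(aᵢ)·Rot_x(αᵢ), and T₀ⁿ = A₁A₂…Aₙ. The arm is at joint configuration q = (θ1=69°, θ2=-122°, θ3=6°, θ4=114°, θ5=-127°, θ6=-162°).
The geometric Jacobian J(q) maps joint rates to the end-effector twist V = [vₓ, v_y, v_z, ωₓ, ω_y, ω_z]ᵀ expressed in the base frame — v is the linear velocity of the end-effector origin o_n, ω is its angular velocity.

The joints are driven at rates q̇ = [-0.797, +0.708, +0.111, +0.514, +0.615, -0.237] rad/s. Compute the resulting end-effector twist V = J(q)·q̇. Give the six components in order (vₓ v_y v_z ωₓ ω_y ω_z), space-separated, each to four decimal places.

o_n = [0.2391, 0.4426, 0.4114]
J₁: ẑ×o_n = [-0.4426, 0.2391, 0.0000], ω = ẑ
J2: z=[0.0000, 0.0000, 1.0000] o=[0.1648, 0.4294, 0.0000] → [-0.0132, 0.0742, 0.0000, 0.0000, 0.0000, 1.0000]
J3: z=[-0.7986, -0.6018, 0.0000] o=[0.2611, 0.3017, 0.0000] → [-0.2476, 0.3286, -0.1259, -0.7986, -0.6018, 0.0000]
J4: z=[-0.0629, 0.0835, 0.9945] o=[0.3449, 0.1905, 0.0146] → [-0.2176, -0.0803, -0.0070, -0.0629, 0.0835, 0.9945]
J5: z=[-0.8716, 0.4808, -0.0955] o=[0.5734, 0.6007, -0.0053] → [0.1853, 0.3952, 0.2985, -0.8716, 0.4808, -0.0955]
J6: z=[0.3504, 0.7473, 0.5646] o=[0.2289, 0.3374, 0.5571] → [-0.1683, 0.0568, 0.0293, 0.3504, 0.7473, 0.5646]
V = J·q̇ = [0.3579, 0.0868, 0.1591, -0.7401, 0.0947, 0.2297]

0.3579 0.0868 0.1591 -0.7401 0.0947 0.2297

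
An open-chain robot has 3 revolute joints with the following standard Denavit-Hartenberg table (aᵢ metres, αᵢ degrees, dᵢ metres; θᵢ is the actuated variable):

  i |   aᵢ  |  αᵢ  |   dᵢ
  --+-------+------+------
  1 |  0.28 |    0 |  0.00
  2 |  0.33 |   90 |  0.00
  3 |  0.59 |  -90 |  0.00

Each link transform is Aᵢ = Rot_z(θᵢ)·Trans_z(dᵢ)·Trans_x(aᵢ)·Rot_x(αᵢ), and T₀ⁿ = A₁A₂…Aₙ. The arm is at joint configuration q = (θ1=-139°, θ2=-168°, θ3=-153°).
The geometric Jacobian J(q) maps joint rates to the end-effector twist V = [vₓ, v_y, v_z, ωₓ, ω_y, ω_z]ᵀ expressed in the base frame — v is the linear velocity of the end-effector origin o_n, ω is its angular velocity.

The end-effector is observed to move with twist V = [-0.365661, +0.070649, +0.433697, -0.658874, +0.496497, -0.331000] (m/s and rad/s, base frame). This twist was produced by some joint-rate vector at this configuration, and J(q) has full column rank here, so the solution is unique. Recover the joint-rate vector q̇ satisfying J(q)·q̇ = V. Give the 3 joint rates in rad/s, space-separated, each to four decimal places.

o_n = [-0.3291, -0.3400, -0.2679]
J₁: ẑ×o_n = [0.3400, -0.3291, 0.0000], ω = ẑ
J2: z=[0.0000, 0.0000, 1.0000] o=[-0.2113, -0.1837, 0.0000] → [0.1563, -0.1178, 0.0000, 0.0000, 0.0000, 1.0000]
J3: z=[0.7986, -0.6018, 0.0000] o=[-0.0127, 0.0799, 0.0000] → [0.1612, 0.2139, -0.5257, 0.7986, -0.6018, 0.0000]
q̇ = J⁺·V = [-0.9850, 0.6540, -0.8250]

-0.9850 0.6540 -0.8250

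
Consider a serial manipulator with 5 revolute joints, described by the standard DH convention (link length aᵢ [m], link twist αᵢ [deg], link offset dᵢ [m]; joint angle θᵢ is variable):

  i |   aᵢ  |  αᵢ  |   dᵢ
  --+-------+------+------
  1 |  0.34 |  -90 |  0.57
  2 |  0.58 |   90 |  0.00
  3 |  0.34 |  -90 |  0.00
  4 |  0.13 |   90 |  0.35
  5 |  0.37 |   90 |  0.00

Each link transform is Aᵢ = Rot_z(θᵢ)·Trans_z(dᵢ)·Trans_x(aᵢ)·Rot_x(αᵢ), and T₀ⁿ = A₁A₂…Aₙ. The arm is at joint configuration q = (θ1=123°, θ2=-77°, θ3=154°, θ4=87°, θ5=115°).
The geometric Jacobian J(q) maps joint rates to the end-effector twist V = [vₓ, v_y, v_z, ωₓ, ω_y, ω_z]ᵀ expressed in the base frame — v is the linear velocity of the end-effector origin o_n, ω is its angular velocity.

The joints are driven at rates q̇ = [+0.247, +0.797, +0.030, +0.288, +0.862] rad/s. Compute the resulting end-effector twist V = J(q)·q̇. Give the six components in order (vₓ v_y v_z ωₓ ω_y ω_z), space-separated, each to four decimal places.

-0.0590 -0.2323 0.1678 -0.6177 -0.7298 -0.6130

o_n = [0.2239, 0.5136, 0.5518]
J₁: ẑ×o_n = [-0.5136, 0.2239, 0.0000], ω = ẑ
J2: z=[-0.8387, -0.5446, 0.0000] o=[-0.1852, 0.2851, 0.5700] → [0.0099, -0.0153, 0.0312, -0.8387, -0.5446, 0.0000]
J3: z=[0.5307, -0.8172, 0.2250] o=[-0.2562, 0.3946, 1.1351] → [0.4499, 0.4176, 0.4555, 0.5307, -0.8172, 0.2250]
J4: z=[0.8075, 0.4068, -0.4271] o=[-0.3438, 0.2557, 0.8374] → [-0.0060, -0.0119, -0.0228, 0.8075, 0.4068, -0.4271]
J5: z=[-0.2294, -0.4505, -0.8628] o=[-0.1318, 0.5014, 0.6527] → [0.0560, -0.3301, 0.1575, -0.2294, -0.4505, -0.8628]
V = J·q̇ = [-0.0590, -0.2323, 0.1678, -0.6177, -0.7298, -0.6130]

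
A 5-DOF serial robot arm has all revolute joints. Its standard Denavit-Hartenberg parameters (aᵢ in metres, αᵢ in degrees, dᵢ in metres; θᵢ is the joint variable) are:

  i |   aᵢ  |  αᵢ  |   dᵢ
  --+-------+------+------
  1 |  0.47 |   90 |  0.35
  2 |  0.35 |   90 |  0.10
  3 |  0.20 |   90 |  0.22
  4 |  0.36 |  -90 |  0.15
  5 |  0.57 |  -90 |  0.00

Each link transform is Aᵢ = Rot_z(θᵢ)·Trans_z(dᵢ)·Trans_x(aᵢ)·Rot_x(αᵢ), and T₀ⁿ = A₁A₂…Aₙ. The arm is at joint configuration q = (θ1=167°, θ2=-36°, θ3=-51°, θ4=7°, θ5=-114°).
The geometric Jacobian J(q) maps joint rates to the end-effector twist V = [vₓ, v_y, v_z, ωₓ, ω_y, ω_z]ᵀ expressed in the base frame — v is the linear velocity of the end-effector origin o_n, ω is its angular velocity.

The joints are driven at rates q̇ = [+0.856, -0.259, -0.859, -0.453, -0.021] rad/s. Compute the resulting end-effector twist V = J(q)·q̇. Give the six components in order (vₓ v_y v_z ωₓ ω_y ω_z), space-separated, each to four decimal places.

0.9502 -0.2511 0.4170 -0.7773 0.2042 1.3599

o_n = [-0.4800, -0.4807, 0.1390]
J₁: ẑ×o_n = [0.4807, -0.4800, 0.0000], ω = ẑ
J2: z=[0.2250, 0.9744, 0.0000] o=[-0.4580, 0.1057, 0.3500] → [-0.2056, 0.0475, -0.1104, 0.2250, 0.9744, 0.0000]
J3: z=[0.5727, -0.1322, -0.8090] o=[-0.7114, 0.2669, 0.1443] → [-0.6041, -0.1842, -0.3976, 0.5727, -0.1322, -0.8090]
J4: z=[0.4710, -0.7546, 0.4568] o=[-0.7195, 0.1092, -0.1077] → [0.0833, -0.0068, -0.0971, 0.4710, -0.7546, 0.4568]
J5: z=[0.6502, -0.0529, -0.7579] o=[-0.8635, -0.2394, -0.2068] → [-0.2012, -0.5155, -0.1366, 0.6502, -0.0529, -0.7579]
V = J·q̇ = [0.9502, -0.2511, 0.4170, -0.7773, 0.2042, 1.3599]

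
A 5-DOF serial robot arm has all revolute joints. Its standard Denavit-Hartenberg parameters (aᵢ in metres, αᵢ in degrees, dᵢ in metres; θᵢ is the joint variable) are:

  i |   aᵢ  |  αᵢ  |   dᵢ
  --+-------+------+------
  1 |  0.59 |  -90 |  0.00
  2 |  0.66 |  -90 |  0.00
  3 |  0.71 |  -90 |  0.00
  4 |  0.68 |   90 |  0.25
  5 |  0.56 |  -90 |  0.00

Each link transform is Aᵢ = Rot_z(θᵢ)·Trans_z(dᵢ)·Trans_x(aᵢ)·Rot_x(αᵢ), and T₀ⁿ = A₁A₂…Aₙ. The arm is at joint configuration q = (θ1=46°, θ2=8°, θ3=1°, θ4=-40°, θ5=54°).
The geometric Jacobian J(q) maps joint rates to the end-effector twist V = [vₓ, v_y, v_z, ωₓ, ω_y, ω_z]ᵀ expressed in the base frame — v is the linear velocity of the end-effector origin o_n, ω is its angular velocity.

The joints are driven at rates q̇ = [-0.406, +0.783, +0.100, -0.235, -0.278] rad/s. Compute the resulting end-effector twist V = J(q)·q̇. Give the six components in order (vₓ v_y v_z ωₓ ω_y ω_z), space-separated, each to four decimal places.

o_n = [2.3370, 1.3709, -0.9389]
J₁: ẑ×o_n = [-1.3709, 2.3370, 0.0000], ω = ẑ
J2: z=[-0.7193, 0.6947, 0.0000] o=[0.4098, 0.4244, 0.0000] → [-0.6522, -0.6754, -2.0196, -0.7193, 0.6947, 0.0000]
J3: z=[-0.0967, -0.1001, -0.9903] o=[0.8639, 0.8946, -0.0919] → [0.5565, -1.5407, 0.1014, -0.0967, -0.1001, -0.9903]
J4: z=[0.7072, -0.7070, 0.0024] o=[1.3611, 1.3916, -0.1907] → [0.5290, 0.5315, 0.6753, 0.7072, -0.7070, 0.0024]
J5: z=[-0.5242, -0.5267, -0.6691] o=[1.8605, 1.5358, -0.6954] → [0.0179, -0.4465, 0.3375, -0.5242, -0.5267, -0.6691]
V = J·q̇ = [-0.0277, -1.6325, -1.8237, -0.5934, 0.8465, -0.3196]

-0.0277 -1.6325 -1.8237 -0.5934 0.8465 -0.3196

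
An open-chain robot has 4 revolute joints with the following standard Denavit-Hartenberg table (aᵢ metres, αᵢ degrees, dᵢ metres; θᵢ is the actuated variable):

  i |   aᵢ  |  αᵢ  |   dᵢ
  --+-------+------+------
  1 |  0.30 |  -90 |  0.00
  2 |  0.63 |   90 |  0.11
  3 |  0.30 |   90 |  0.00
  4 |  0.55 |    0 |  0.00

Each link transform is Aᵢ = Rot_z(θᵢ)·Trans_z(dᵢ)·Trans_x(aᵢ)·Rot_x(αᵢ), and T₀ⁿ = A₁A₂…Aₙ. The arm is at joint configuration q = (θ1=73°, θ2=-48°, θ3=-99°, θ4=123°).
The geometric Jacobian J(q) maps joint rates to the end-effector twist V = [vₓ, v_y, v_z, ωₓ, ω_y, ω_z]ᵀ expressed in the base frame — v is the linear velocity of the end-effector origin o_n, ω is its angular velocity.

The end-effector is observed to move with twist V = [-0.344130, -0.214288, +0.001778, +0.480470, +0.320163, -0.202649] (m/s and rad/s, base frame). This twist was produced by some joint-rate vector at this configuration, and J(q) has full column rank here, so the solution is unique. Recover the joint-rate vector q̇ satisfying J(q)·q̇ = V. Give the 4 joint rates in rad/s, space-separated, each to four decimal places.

0.4640 -0.3970 -0.7780 0.1990

o_n = [0.0060, 0.3942, 0.7768]
J₁: ẑ×o_n = [-0.3942, 0.0060, 0.0000], ω = ẑ
J2: z=[-0.9563, 0.2924, 0.0000] o=[0.0877, 0.2869, 0.0000] → [0.2271, 0.7428, -0.0787, -0.9563, 0.2924, 0.0000]
J3: z=[-0.2173, -0.7107, 0.6691] o=[0.1058, 0.7222, 0.4682] → [0.0002, 0.0003, 0.0003, -0.2173, -0.7107, 0.6691]
J4: z=[-0.3428, -0.5863, -0.7340] o=[0.3799, 0.6055, 0.4333] → [-0.3565, 0.3923, -0.1468, -0.3428, -0.5863, -0.7340]
q̇ = J⁺·V = [0.4640, -0.3970, -0.7780, 0.1990]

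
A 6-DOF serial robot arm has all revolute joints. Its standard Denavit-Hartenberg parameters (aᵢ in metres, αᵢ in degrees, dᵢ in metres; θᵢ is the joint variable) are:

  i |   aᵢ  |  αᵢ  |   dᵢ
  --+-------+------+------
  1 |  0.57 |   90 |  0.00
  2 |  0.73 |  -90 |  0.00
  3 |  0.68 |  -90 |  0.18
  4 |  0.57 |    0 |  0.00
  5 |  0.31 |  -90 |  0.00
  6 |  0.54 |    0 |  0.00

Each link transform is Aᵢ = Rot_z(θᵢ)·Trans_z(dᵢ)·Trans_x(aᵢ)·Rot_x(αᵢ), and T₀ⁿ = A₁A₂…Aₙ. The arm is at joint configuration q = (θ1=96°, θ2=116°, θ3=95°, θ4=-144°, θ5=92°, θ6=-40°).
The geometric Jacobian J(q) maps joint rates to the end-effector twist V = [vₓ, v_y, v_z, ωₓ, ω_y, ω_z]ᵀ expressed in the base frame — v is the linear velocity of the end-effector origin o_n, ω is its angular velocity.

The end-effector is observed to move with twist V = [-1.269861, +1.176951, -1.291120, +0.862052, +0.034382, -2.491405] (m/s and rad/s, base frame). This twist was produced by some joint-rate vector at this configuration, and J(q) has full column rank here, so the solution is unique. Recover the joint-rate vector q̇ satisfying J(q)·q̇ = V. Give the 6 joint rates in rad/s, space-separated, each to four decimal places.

-0.9000 0.8550 0.8390 0.4560 0.9450 0.1480

o_n = [-0.5708, -0.6115, -0.1825]
J₁: ẑ×o_n = [0.6115, -0.5708, 0.0000], ω = ẑ
J2: z=[0.9945, 0.1045, 0.0000] o=[-0.0596, 0.5669, 0.0000] → [-0.0191, 0.1815, -1.1185, 0.9945, 0.1045, 0.0000]
J3: z=[0.0939, -0.8939, -0.4384] o=[-0.0261, 0.2486, 0.6561] → [0.3725, 0.3176, -0.5677, 0.0939, -0.8939, -0.4384]
J4: z=[0.0410, 0.4434, -0.8954] o=[-0.6856, 0.0428, 0.5239] → [-0.8991, -0.0738, -0.0778, 0.0410, 0.4434, -0.8954]
J5: z=[0.0410, 0.4434, -0.8954] o=[-0.1955, -0.2262, 0.4132] → [-0.6091, 0.3605, 0.1506, 0.0410, 0.4434, -0.8954]
J6: z=[-0.8417, 0.4982, 0.2082] o=[-0.3623, -0.4572, 0.2912] → [-0.2038, -0.4421, 0.2337, -0.8417, 0.4982, 0.2082]
q̇ = J⁺·V = [-0.9000, 0.8550, 0.8390, 0.4560, 0.9450, 0.1480]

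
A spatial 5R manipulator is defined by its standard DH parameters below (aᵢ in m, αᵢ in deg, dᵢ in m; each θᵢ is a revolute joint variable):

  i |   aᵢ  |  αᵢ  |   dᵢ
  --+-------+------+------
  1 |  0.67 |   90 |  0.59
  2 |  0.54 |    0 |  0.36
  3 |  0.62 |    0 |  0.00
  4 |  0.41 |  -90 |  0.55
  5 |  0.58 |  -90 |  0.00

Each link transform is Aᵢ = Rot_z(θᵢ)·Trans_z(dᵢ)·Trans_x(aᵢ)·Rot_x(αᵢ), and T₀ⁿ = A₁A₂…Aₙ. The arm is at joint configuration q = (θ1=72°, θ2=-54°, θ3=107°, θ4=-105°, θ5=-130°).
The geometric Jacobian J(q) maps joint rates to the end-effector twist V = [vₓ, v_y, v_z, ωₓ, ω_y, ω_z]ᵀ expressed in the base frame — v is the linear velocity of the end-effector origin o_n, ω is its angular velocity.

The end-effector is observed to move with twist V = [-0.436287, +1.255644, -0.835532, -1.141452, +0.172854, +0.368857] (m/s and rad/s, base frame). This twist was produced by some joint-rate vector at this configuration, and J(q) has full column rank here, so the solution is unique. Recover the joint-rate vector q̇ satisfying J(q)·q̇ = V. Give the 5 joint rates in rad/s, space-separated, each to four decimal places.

o_n = [1.7155, 0.8972, 0.6190]
J₁: ẑ×o_n = [-0.8972, 1.7155, 0.0000], ω = ẑ
J2: z=[0.9511, -0.3090, 0.0000] o=[0.2070, 0.6372, 0.5900] → [-0.0090, -0.0276, 0.7134, 0.9511, -0.3090, 0.0000]
J3: z=[0.9511, -0.3090, 0.0000] o=[0.6475, 0.8278, 0.1531] → [-0.1440, -0.4431, 0.3960, 0.9511, -0.3090, 0.0000]
J4: z=[0.9511, -0.3090, 0.0000] o=[0.7628, 1.1827, 0.6483] → [0.0091, 0.0279, 0.0229, 0.9511, -0.3090, 0.0000]
J5: z=[0.2435, 0.7494, 0.6157] o=[1.3639, 1.2528, 0.3252] → [0.4391, 0.1449, -0.3501, 0.2435, 0.7494, 0.6157]
q̇ = J⁺·V = [0.5160, -0.8460, -0.8280, 0.5350, -0.2390]

0.5160 -0.8460 -0.8280 0.5350 -0.2390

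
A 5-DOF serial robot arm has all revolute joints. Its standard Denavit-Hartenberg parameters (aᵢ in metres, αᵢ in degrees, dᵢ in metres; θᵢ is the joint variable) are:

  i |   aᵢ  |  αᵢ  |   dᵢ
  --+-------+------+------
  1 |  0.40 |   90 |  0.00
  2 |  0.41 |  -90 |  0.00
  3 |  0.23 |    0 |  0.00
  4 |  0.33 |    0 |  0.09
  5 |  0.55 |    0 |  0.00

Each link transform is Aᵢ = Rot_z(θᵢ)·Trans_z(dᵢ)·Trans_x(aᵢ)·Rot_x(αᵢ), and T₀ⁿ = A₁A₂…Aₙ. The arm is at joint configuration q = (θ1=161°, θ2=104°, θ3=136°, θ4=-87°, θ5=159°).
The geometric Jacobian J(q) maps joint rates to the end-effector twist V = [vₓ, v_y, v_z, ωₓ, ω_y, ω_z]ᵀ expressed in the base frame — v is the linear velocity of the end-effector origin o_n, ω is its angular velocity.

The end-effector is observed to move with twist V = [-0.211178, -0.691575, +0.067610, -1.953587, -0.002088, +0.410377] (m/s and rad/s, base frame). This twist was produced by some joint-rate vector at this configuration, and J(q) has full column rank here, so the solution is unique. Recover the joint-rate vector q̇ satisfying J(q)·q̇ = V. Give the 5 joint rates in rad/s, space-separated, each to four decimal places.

o_n = [-0.3503, -0.0387, -0.0456]
J₁: ẑ×o_n = [0.0387, -0.3503, 0.0000], ω = ẑ
J2: z=[0.3256, 0.9455, 0.0000] o=[-0.3782, 0.1302, 0.0000] → [-0.0431, 0.0149, -0.0814, 0.3256, 0.9455, 0.0000]
J3: z=[0.9174, -0.3159, -0.2419] o=[-0.2844, 0.0979, 0.3978] → [0.1070, 0.4228, -0.1461, 0.9174, -0.3159, -0.2419]
J4: z=[0.9174, -0.3159, -0.2419] o=[-0.3743, -0.0401, 0.2373] → [0.0897, 0.2537, 0.0089, 0.9174, -0.3159, -0.2419]
J5: z=[0.9174, -0.3159, -0.2419] o=[-0.3233, -0.3211, 0.4256] → [0.2172, 0.4388, 0.2505, 0.9174, -0.3159, -0.2419]
q̇ = J⁺·V = [-0.0500, -0.6380, -0.8400, -0.6590, -0.4040]

-0.0500 -0.6380 -0.8400 -0.6590 -0.4040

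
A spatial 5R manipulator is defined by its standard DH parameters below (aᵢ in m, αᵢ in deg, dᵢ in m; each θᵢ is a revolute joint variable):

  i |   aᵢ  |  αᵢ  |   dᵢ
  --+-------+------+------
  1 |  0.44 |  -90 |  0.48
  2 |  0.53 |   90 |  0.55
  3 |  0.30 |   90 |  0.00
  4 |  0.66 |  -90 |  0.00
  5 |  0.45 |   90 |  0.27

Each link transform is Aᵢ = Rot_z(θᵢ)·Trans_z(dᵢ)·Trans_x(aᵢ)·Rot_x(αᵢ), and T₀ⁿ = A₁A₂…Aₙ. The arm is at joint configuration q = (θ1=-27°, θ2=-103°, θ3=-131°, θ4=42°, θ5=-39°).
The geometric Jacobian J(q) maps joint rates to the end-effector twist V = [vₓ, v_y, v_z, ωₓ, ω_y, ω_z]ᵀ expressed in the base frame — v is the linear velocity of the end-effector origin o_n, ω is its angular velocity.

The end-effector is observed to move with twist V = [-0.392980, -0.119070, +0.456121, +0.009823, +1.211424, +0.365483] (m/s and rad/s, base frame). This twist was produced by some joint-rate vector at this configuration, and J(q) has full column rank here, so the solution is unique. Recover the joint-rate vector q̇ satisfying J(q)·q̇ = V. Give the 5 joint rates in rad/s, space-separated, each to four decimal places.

-0.1870 0.8260 -0.2940 -0.3290 0.9380

o_n = [-0.2817, 0.2327, 0.0351]
J₁: ẑ×o_n = [-0.2327, -0.2817, 0.0000], ω = ẑ
J2: z=[0.4540, 0.8910, 0.0000] o=[0.3920, -0.1998, 0.4800] → [-0.3964, 0.2020, 0.7966, 0.4540, 0.8910, 0.0000]
J3: z=[-0.8682, 0.4424, -0.2250] o=[0.5355, 0.3444, 0.9964] → [-0.4504, -0.6508, 0.4585, -0.8682, 0.4424, -0.2250]
J4: z=[0.4491, 0.5075, -0.7354] o=[0.4722, 0.1226, 0.8046] → [-0.3096, 0.9000, 0.4320, 0.4491, 0.5075, -0.7354]
J5: z=[-0.5039, 0.8235, 0.2606] o=[-0.0148, -0.0447, 0.3918] → [-0.3660, -0.2493, 0.0800, -0.5039, 0.8235, 0.2606]
q̇ = J⁺·V = [-0.1870, 0.8260, -0.2940, -0.3290, 0.9380]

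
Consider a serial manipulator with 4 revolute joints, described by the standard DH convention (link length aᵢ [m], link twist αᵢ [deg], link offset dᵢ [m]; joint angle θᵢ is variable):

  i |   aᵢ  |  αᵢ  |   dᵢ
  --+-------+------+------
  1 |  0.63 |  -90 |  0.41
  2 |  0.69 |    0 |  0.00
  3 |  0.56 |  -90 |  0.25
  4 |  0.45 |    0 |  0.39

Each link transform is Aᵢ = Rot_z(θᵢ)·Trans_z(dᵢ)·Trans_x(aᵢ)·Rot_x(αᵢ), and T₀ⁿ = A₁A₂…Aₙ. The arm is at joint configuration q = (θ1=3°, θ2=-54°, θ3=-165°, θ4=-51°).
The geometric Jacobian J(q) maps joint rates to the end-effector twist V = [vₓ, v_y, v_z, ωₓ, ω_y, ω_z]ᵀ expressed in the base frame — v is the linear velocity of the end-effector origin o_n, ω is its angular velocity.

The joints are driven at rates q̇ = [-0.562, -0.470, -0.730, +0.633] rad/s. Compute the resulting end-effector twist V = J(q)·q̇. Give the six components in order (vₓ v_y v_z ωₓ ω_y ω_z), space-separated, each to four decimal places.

0.1888 -0.2455 -1.0296 -0.3350 -1.2192 -0.0701

o_n = [0.1033, 0.6060, 0.7407]
J₁: ẑ×o_n = [-0.6060, 0.1033, 0.0000], ω = ẑ
J2: z=[-0.0523, 0.9986, 0.0000] o=[0.6291, 0.0330, 0.4100] → [0.3302, 0.0173, 0.4951, -0.0523, 0.9986, 0.0000]
J3: z=[-0.0523, 0.9986, 0.0000] o=[1.0342, 0.0542, 0.9682] → [-0.2272, -0.0119, 0.9007, -0.0523, 0.9986, 0.0000]
J4: z=[-0.6285, -0.0329, 0.7771] o=[0.5865, 0.2811, 0.6158] → [-0.2566, -0.2970, -0.2201, -0.6285, -0.0329, 0.7771]
V = J·q̇ = [0.1888, -0.2455, -1.0296, -0.3350, -1.2192, -0.0701]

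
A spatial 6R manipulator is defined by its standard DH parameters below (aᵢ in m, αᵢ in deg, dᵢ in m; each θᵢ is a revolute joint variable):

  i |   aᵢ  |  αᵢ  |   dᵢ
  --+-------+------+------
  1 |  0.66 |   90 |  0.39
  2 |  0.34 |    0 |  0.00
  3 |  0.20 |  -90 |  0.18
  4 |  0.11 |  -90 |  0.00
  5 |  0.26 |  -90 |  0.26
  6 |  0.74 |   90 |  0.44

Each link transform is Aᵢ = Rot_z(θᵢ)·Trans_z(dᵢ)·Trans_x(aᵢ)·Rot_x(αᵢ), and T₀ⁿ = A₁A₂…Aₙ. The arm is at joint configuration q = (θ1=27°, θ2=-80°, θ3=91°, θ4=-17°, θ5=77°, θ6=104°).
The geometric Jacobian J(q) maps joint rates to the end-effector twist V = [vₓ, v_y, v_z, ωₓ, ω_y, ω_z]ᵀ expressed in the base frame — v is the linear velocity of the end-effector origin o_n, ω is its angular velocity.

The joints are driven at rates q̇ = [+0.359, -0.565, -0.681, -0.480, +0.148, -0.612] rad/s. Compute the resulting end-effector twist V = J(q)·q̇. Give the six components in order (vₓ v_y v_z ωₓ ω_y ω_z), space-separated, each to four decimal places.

o_n = [0.7180, -0.2291, -0.1617]
J₁: ẑ×o_n = [0.2291, 0.7180, -0.0000], ω = ẑ
J2: z=[0.4540, -0.8910, 0.0000] o=[0.5881, 0.2996, 0.3900] → [0.4915, 0.2505, -0.1242, 0.4540, -0.8910, 0.0000]
J3: z=[0.4540, -0.8910, 0.0000] o=[0.6407, 0.3264, 0.0552] → [0.1932, 0.0984, -0.1833, 0.4540, -0.8910, 0.0000]
J4: z=[-0.1700, -0.0866, 0.9816] o=[0.8973, 0.2552, 0.0933] → [0.4975, -0.2193, 0.0668, -0.1700, -0.0866, 0.9816]
J5: z=[-0.1784, 0.9824, 0.0558] o=[1.0039, 0.2734, 0.1134] → [-0.2422, -0.0650, 0.3705, -0.1784, 0.9824, 0.0558]
J6: z=[-0.9061, -0.1419, -0.3986] o=[1.0573, 0.5605, -0.1101] → [-0.3074, 0.0885, 0.6673, -0.9061, -0.1419, -0.3986]
V = J·q̇ = [-0.4135, 0.0907, -0.1906, 0.0440, 1.3840, 0.1400]

-0.4135 0.0907 -0.1906 0.0440 1.3840 0.1400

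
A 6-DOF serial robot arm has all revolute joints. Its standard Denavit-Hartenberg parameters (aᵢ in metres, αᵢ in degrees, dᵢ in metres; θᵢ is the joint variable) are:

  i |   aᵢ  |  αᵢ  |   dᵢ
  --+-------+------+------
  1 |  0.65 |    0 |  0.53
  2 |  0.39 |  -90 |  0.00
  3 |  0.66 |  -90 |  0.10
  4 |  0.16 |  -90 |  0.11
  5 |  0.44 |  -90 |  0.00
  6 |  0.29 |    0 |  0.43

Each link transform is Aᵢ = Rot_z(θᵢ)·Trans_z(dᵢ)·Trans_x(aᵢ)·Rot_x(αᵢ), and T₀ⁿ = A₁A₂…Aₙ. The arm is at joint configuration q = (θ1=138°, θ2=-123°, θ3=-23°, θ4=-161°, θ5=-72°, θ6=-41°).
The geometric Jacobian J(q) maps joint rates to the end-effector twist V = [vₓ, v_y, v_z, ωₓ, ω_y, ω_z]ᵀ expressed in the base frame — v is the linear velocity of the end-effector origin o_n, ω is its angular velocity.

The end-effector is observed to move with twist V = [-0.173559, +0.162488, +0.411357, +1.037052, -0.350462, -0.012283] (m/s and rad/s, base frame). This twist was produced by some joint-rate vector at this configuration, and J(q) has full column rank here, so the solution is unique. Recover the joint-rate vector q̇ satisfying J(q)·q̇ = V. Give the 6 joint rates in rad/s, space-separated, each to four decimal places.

0.6630 -0.5210 -0.5420 0.2520 0.1920 -0.7960

o_n = [-0.0236, 1.1082, -0.0291]
J₁: ẑ×o_n = [-1.1082, -0.0236, 0.0000], ω = ẑ
J2: z=[0.0000, 0.0000, 1.0000] o=[-0.4830, 0.4349, 0.5300] → [-0.6733, 0.4595, 0.0000, 0.0000, 0.0000, 1.0000]
J3: z=[-0.2588, 0.9659, 0.0000] o=[-0.1063, 0.5359, 0.5300] → [-0.5400, -0.1447, -0.2281, -0.2588, 0.9659, 0.0000]
J4: z=[0.3774, 0.1011, -0.9205] o=[0.4546, 0.7897, 0.7879] → [0.2106, 0.7485, 0.1686, 0.3774, 0.1011, -0.9205]
J5: z=[0.0448, 0.9909, 0.1272] o=[0.3481, 0.8151, 0.6275] → [-0.6879, -0.0179, 0.3815, 0.0448, 0.9909, 0.1272]
J6: z=[-0.9963, 0.0536, -0.0669] o=[0.3803, 0.8696, 0.1921] → [0.0041, -0.1933, -0.2161, -0.9963, 0.0536, -0.0669]
q̇ = J⁺·V = [0.6630, -0.5210, -0.5420, 0.2520, 0.1920, -0.7960]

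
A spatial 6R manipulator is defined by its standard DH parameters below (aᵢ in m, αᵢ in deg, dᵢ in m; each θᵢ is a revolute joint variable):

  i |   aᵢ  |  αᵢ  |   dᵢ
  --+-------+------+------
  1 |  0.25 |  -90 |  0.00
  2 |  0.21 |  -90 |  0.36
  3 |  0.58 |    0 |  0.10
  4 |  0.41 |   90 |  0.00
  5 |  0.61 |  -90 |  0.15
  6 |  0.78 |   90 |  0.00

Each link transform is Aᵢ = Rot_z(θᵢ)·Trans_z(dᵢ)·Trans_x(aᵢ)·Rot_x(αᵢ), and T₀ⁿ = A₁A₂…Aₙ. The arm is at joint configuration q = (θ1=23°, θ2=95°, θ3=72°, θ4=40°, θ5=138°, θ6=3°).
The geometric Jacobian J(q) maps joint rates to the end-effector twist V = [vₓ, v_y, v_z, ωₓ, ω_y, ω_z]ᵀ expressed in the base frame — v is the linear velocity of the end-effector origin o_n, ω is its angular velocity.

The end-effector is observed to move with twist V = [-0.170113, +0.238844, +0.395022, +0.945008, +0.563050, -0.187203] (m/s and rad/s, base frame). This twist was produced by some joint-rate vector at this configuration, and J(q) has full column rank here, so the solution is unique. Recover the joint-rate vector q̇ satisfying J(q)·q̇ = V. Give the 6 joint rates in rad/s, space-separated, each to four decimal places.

o_n = [-0.9064, -0.0106, -0.6311]
J₁: ẑ×o_n = [0.0106, -0.9064, 0.0000], ω = ẑ
J2: z=[-0.3907, 0.9205, 0.0000] o=[0.2301, 0.0977, 0.0000] → [-0.5809, -0.2466, 1.0885, -0.3907, 0.9205, 0.0000]
J3: z=[-0.9170, -0.3892, 0.0872] o=[0.0726, 0.4219, -0.2092] → [0.2019, -0.4722, 0.0156, -0.9170, -0.3892, 0.0872]
J4: z=[-0.9170, -0.3892, 0.0872] o=[0.1821, -0.1309, -0.3790] → [0.0876, -0.3260, -0.5339, -0.9170, -0.3892, 0.0872]
J5: z=[0.0720, -0.3764, -0.9237] o=[0.3429, -0.4756, -0.2260] → [0.5819, 1.1831, -0.4368, 0.0720, -0.3764, -0.9237]
J6: z=[0.4189, 0.8518, -0.3145] o=[-0.1984, -0.3098, -0.4982] → [-0.0191, 0.2783, 0.7284, 0.4189, 0.8518, -0.3145]
q̇ = J⁺·V = [-0.5180, -0.5060, -0.2180, -0.3410, -0.6390, 0.6700]

-0.5180 -0.5060 -0.2180 -0.3410 -0.6390 0.6700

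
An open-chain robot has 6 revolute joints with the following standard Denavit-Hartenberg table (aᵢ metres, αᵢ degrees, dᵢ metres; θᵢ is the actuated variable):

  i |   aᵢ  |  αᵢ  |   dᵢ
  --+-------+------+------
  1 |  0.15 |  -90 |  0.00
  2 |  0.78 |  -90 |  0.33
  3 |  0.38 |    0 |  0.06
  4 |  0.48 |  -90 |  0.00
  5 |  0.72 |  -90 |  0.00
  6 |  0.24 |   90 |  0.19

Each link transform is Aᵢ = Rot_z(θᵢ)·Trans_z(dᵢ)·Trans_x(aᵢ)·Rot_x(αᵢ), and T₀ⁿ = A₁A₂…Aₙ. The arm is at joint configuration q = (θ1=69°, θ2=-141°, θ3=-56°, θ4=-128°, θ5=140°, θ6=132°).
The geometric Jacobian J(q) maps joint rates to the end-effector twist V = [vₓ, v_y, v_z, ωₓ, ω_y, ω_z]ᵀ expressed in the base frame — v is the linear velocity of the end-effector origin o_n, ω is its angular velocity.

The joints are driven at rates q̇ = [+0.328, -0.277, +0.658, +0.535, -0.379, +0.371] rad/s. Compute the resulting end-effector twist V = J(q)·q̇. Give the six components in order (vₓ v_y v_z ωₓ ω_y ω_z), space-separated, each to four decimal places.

o_n = [-0.7212, -0.5615, 0.5571]
J₁: ẑ×o_n = [0.5615, -0.7212, 0.0000], ω = ẑ
J2: z=[-0.9336, 0.3584, 0.0000] o=[0.0538, 0.1400, 0.0000] → [0.1996, 0.5201, 0.9327, -0.9336, 0.3584, 0.0000]
J3: z=[0.2255, 0.5875, 0.7771] o=[-0.4716, -0.3076, 0.4909] → [0.2362, -0.2089, 0.0894, 0.2255, 0.5875, 0.7771]
J4: z=[0.2255, 0.5875, 0.7771] o=[-0.8113, -0.3136, 0.6712] → [0.1256, 0.0958, -0.1089, 0.2255, 0.5875, 0.7771]
J5: z=[-0.9119, 0.4081, -0.0439] o=[-0.6467, 0.0218, 0.3699] → [0.0508, 0.1740, 0.5623, -0.9119, 0.4081, -0.0439]
J6: z=[-0.0477, 0.0009, 0.9989] o=[-0.9402, -0.6355, 0.3565] → [-0.0737, 0.2284, -0.0037, -0.0477, 0.0009, 0.9989]
V = J·q̇ = [0.3049, -0.4480, -0.4723, 0.8556, 0.4473, 1.6424]

0.3049 -0.4480 -0.4723 0.8556 0.4473 1.6424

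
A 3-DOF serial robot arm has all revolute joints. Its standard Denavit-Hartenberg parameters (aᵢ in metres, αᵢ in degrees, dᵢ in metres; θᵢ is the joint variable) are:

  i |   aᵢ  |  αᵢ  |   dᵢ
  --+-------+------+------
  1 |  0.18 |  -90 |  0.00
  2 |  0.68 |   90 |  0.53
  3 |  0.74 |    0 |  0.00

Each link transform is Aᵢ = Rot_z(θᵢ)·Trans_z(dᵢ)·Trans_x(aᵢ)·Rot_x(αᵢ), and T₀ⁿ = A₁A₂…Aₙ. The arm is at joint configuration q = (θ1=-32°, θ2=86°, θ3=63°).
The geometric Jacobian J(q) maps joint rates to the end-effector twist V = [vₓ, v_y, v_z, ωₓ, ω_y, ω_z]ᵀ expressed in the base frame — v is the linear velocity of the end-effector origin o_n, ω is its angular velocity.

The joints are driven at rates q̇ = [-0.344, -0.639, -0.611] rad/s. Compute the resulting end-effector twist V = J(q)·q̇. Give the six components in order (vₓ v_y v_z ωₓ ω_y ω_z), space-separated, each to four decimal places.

0.7655 -0.8221 -0.3566 -0.8555 -0.2189 -0.3866

o_n = [0.8430, 0.8757, -1.0135]
J₁: ẑ×o_n = [-0.8757, 0.8430, 0.0000], ω = ẑ
J2: z=[0.5299, 0.8480, 0.0000] o=[0.1526, -0.0954, 0.0000] → [-0.8595, 0.5371, -0.0709, 0.5299, 0.8480, 0.0000]
J3: z=[0.8460, -0.5286, 0.0698] o=[0.4737, 0.3289, -0.6783] → [0.1390, 0.3093, 0.6577, 0.8460, -0.5286, 0.0698]
V = J·q̇ = [0.7655, -0.8221, -0.3566, -0.8555, -0.2189, -0.3866]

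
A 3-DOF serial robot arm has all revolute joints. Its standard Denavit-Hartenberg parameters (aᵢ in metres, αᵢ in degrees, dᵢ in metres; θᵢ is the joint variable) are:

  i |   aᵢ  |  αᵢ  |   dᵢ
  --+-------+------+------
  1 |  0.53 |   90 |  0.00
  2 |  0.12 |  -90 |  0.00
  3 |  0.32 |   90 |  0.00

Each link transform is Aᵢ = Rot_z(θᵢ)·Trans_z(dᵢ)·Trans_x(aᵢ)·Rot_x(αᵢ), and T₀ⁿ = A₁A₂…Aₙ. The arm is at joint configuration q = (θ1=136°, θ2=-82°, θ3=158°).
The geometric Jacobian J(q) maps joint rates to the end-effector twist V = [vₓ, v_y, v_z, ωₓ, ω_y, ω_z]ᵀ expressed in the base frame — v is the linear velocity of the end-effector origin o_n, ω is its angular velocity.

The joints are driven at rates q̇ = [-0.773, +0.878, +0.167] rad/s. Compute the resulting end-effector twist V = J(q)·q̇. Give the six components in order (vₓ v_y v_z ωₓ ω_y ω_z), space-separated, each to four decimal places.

o_n = [-0.4468, 0.2649, 0.1750]
J₁: ẑ×o_n = [-0.2649, -0.4468, 0.0000], ω = ẑ
J2: z=[0.6947, 0.7193, 0.0000] o=[-0.3813, 0.3682, 0.0000] → [0.1259, -0.1216, -0.0246, 0.6947, 0.7193, 0.0000]
J3: z=[-0.7123, 0.6879, 0.1392] o=[-0.3933, 0.3798, -0.1188] → [0.2181, 0.2018, 0.1187, -0.7123, 0.6879, 0.1392]
V = J·q̇ = [0.3517, 0.2724, -0.0018, 0.4909, 0.7465, -0.7498]

0.3517 0.2724 -0.0018 0.4909 0.7465 -0.7498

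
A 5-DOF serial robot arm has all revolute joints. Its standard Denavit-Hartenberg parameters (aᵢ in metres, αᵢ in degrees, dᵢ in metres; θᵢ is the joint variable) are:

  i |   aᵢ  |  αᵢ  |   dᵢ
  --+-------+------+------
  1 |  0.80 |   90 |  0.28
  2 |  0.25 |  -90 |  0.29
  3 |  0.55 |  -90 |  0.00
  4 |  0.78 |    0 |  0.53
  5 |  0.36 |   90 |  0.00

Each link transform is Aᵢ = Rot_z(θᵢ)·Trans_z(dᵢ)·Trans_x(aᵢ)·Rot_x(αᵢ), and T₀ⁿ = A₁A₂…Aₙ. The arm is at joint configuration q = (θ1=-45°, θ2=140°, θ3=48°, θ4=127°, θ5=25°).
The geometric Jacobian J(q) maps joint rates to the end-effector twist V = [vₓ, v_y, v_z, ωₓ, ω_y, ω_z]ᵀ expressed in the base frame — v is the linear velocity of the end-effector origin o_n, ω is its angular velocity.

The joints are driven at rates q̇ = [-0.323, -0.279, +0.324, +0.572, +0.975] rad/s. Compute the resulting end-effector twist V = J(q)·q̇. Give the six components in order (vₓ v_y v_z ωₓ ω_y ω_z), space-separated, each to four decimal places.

-0.8377 -0.7686 -1.0919 1.4047 0.4538 -1.3102

o_n = [1.0106, -1.1685, 0.6921]
J₁: ẑ×o_n = [1.1685, 1.0106, -0.0000], ω = ẑ
J2: z=[-0.7071, -0.7071, 0.0000] o=[0.5657, -0.5657, 0.2800] → [-0.2914, 0.2914, 0.7409, -0.7071, -0.7071, 0.0000]
J3: z=[-0.4545, 0.4545, -0.7660] o=[0.2252, -0.6353, 0.4407] → [-0.2942, -0.4874, -0.1146, -0.4545, 0.4545, -0.7660]
J4: z=[0.8757, 0.0706, -0.4777] o=[0.3149, -0.1470, 0.6773] → [-0.4869, -0.3454, -0.9437, 0.8757, 0.0706, -0.4777]
J5: z=[0.8757, 0.0706, -0.4777] o=[0.9856, -0.8095, 0.6994] → [-0.1720, -0.0056, -0.3162, 0.8757, 0.0706, -0.4777]
V = J·q̇ = [-0.8377, -0.7686, -1.0919, 1.4047, 0.4538, -1.3102]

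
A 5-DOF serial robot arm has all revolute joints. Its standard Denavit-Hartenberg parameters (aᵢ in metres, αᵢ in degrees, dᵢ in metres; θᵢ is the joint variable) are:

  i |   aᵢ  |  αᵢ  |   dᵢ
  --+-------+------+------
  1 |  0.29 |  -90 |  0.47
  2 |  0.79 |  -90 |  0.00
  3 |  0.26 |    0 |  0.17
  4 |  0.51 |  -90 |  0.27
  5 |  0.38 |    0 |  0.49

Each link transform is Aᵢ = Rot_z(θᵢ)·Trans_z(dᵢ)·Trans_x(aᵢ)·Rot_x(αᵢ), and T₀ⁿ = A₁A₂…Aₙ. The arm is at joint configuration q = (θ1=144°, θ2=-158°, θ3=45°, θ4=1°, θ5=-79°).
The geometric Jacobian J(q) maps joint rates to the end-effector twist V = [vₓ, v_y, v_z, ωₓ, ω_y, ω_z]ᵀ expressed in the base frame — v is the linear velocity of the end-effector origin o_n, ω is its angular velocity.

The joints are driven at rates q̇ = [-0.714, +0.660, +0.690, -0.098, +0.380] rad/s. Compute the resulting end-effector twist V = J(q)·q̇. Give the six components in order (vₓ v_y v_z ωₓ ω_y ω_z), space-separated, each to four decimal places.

-0.4101 0.3041 0.2223 -0.6172 -0.0411 -0.2675

o_n = [0.8430, 0.5534, 1.6082]
J₁: ẑ×o_n = [-0.5534, 0.8430, 0.0000], ω = ẑ
J2: z=[-0.5878, -0.8090, 0.0000] o=[-0.2346, 0.1705, 0.4700] → [-0.9208, 0.6690, 0.6467, -0.5878, -0.8090, 0.0000]
J3: z=[-0.3031, 0.2202, 0.9272] o=[0.3580, -0.2601, 0.7659] → [-0.5688, 0.7050, -0.3533, -0.3031, 0.2202, 0.9272]
J4: z=[-0.3031, 0.2202, 0.9272] o=[0.5524, -0.1741, 0.9924] → [-0.5390, 0.4561, -0.2845, -0.3031, 0.2202, 0.9272]
J5: z=[-0.1313, 0.9540, -0.2695] o=[0.9520, -0.0109, 1.3755] → [0.3741, 0.0599, 0.0298, -0.1313, 0.9540, -0.2695]
V = J·q̇ = [-0.4101, 0.3041, 0.2223, -0.6172, -0.0411, -0.2675]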